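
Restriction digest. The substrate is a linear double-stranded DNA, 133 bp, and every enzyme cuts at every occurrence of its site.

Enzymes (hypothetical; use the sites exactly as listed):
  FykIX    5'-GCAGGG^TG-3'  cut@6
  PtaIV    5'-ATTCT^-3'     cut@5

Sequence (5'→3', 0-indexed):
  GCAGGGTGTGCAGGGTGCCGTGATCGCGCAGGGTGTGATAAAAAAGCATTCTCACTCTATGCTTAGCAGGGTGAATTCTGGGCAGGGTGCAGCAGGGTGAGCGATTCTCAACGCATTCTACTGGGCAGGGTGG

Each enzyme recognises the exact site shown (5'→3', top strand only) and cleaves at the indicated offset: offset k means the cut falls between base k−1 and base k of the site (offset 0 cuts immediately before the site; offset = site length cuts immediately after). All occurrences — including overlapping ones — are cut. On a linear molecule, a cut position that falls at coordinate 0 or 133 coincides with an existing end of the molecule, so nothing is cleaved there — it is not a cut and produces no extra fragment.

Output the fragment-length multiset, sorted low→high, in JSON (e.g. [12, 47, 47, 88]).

Scan for sites:
  FykIX (GCAGGGTG, off=6): starts [0, 9, 27, 65, 81, 91, 124] → cuts [6, 15, 33, 71, 87, 97, 130]
  PtaIV (ATTCT, off=5): starts [47, 74, 103, 114] → cuts [52, 79, 108, 119]

All cut coordinates (distinct, sorted): [6, 15, 33, 52, 71, 79, 87, 97, 108, 119, 130]

Fragments:
  [0,6): 6 bp
  [6,15): 9 bp
  [15,33): 18 bp
  [33,52): 19 bp
  [52,71): 19 bp
  [71,79): 8 bp
  [79,87): 8 bp
  [87,97): 10 bp
  [97,108): 11 bp
  [108,119): 11 bp
  [119,130): 11 bp
  [130,133): 3 bp

[3,6,8,8,9,10,11,11,11,18,19,19]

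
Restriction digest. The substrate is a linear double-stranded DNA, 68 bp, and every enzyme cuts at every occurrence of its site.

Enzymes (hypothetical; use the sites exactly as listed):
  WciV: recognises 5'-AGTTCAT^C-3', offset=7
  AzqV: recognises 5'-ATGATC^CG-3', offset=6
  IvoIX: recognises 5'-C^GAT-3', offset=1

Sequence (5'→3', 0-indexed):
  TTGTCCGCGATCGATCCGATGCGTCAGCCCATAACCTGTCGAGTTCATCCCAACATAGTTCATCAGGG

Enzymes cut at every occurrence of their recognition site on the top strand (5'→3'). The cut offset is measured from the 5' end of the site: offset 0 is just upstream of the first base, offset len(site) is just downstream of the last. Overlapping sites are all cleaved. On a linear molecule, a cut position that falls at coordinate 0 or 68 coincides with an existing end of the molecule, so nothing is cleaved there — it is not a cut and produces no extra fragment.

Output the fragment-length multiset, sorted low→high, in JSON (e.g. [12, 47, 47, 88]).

[4,5,5,8,15,31]

Per-enzyme occurrences:
  WciV AGTTCATC/7: at [41, 56] ⇒ [48, 63]
  AzqV (ATGATCCG, off=6): no sites
  IvoIX CGAT/1: at [7, 11, 16] ⇒ [8, 12, 17]

Pooled cuts: [8, 12, 17, 48, 63]

Fragment lengths:
  [0,8): 8 bp
  [8,12): 4 bp
  [12,17): 5 bp
  [17,48): 31 bp
  [48,63): 15 bp
  [63,68): 5 bp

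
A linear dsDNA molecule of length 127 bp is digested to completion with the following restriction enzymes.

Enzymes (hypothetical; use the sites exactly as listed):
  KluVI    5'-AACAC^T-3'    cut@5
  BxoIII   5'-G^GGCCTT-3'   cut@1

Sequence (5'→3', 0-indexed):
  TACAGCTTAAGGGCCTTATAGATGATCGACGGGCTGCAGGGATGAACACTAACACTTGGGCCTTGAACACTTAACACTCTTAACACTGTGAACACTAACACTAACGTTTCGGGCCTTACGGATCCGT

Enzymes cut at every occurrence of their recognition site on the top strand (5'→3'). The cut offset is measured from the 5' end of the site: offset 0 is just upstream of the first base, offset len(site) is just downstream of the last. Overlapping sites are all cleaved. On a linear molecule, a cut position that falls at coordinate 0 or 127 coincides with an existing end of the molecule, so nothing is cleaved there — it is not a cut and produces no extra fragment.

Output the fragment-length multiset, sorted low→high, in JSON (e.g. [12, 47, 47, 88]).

[3,6,6,7,9,9,10,11,12,16,38]

Per-enzyme occurrences:
  KluVI AACACT/5: at [44, 50, 65, 72, 81, 90, 96] ⇒ [49, 55, 70, 77, 86, 95, 101]
  BxoIII GGGCCTT/1: at [10, 57, 110] ⇒ [11, 58, 111]

Pooled cuts: [11, 49, 55, 58, 70, 77, 86, 95, 101, 111]

Fragments:
  [0,11): 11 bp
  [11,49): 38 bp
  [49,55): 6 bp
  [55,58): 3 bp
  [58,70): 12 bp
  [70,77): 7 bp
  [77,86): 9 bp
  [86,95): 9 bp
  [95,101): 6 bp
  [101,111): 10 bp
  [111,127): 16 bp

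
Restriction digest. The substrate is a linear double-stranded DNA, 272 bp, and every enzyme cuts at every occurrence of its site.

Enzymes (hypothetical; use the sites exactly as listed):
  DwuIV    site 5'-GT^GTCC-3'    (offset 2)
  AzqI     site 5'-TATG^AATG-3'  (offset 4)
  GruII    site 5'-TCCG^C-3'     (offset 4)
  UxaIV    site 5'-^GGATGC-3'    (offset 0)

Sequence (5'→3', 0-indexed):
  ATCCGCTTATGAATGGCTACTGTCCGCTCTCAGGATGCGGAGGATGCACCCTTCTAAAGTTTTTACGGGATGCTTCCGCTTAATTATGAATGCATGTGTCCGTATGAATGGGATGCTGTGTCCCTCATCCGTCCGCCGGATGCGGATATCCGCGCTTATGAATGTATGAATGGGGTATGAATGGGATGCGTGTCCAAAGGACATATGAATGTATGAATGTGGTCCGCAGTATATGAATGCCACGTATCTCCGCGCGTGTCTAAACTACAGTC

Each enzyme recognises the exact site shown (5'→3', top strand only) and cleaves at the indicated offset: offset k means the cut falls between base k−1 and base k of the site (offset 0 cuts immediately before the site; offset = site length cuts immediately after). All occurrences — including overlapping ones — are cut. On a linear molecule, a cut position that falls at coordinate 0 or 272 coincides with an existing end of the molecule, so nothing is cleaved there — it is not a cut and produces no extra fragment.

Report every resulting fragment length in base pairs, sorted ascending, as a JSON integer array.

[2,4,4,5,6,6,8,8,8,8,9,9,9,9,9,10,11,11,11,15,15,16,16,17,20,26]

Site scan:
  DwuIV (GTGTCC, off=2): starts [95, 117, 189] → cuts [97, 119, 191]
  AzqI (TATGAATG, off=4): starts [7, 84, 102, 156, 164, 175, 203, 211, 231] → cuts [11, 88, 106, 160, 168, 179, 207, 215, 235]
  GruII (TCCGC, off=4): starts [1, 22, 74, 131, 148, 222, 248] → cuts [5, 26, 78, 135, 152, 226, 252]
  UxaIV (GGATGC, off=0): starts [32, 41, 67, 110, 137, 183] → cuts [32, 41, 67, 110, 137, 183]

Pooled cuts: [5, 11, 26, 32, 41, 67, 78, 88, 97, 106, 110, 119, 135, 137, 152, 160, 168, 179, 183, 191, 207, 215, 226, 235, 252]

Fragments:
  [0,5): 5 bp
  [5,11): 6 bp
  [11,26): 15 bp
  [26,32): 6 bp
  [32,41): 9 bp
  [41,67): 26 bp
  [67,78): 11 bp
  [78,88): 10 bp
  [88,97): 9 bp
  [97,106): 9 bp
  [106,110): 4 bp
  [110,119): 9 bp
  [119,135): 16 bp
  [135,137): 2 bp
  [137,152): 15 bp
  [152,160): 8 bp
  [160,168): 8 bp
  [168,179): 11 bp
  [179,183): 4 bp
  [183,191): 8 bp
  [191,207): 16 bp
  [207,215): 8 bp
  [215,226): 11 bp
  [226,235): 9 bp
  [235,252): 17 bp
  [252,272): 20 bp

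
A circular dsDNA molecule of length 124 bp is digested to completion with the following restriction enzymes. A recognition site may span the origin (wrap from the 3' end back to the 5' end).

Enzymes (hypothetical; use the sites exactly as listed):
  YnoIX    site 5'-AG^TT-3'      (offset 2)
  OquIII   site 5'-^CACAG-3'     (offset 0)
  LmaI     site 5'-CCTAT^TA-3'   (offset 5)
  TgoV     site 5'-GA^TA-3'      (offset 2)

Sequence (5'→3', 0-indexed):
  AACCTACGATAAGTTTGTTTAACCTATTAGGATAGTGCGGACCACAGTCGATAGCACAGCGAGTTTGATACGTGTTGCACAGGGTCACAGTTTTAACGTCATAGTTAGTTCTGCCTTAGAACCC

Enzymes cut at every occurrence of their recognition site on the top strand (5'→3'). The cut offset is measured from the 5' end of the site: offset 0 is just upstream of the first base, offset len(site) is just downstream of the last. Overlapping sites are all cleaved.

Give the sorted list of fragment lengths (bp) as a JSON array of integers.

[3,4,4,5,5,5,8,9,9,9,10,14,14,25]

Site scan:
  YnoIX AGTT/2: at [11, 61, 88, 102, 106] ⇒ [13, 63, 90, 104, 108]
  OquIII CACAG/0: at [42, 54, 77, 85] ⇒ [42, 54, 77, 85]
  LmaI CCTATTA/5: at [22] ⇒ [27]
  TgoV GATA/2: at [7, 30, 49, 66] ⇒ [9, 32, 51, 68]

All cut coordinates (distinct, sorted): [9, 13, 27, 32, 42, 51, 54, 63, 68, 77, 85, 90, 104, 108]

Fragments:
  9→13: 4 bp
  13→27: 14 bp
  27→32: 5 bp
  32→42: 10 bp
  42→51: 9 bp
  51→54: 3 bp
  54→63: 9 bp
  63→68: 5 bp
  68→77: 9 bp
  77→85: 8 bp
  85→90: 5 bp
  90→104: 14 bp
  104→108: 4 bp
  108→9 (wrap): 124-108+9 = 25 bp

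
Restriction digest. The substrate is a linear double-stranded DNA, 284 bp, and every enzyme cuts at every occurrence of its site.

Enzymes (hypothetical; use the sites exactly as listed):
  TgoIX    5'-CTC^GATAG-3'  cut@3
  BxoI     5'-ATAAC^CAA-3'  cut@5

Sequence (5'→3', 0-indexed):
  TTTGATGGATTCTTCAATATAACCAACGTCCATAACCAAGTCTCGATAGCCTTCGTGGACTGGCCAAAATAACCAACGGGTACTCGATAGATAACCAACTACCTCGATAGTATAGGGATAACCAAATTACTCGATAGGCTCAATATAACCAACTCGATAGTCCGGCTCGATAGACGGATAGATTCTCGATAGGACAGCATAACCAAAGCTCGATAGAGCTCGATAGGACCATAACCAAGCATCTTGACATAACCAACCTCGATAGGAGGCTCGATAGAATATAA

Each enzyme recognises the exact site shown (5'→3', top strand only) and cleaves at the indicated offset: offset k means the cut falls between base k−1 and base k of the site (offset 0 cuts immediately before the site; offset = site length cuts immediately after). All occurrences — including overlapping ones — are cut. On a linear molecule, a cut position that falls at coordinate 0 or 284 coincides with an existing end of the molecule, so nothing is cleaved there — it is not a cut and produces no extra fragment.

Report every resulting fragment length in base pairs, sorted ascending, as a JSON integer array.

Scan for sites:
  TgoIX CTCGATAG/3: at [41, 82, 102, 129, 152, 165, 184, 208, 218, 257, 269] ⇒ [44, 85, 105, 132, 155, 168, 187, 211, 221, 260, 272]
  BxoI ATAACCAA/5: at [18, 31, 68, 90, 117, 144, 198, 230, 248] ⇒ [23, 36, 73, 95, 122, 149, 203, 235, 253]

Pooled cuts: [23, 36, 44, 73, 85, 95, 105, 122, 132, 149, 155, 168, 187, 203, 211, 221, 235, 253, 260, 272]

Fragment lengths:
  [0,23): 23 bp
  [23,36): 13 bp
  [36,44): 8 bp
  [44,73): 29 bp
  [73,85): 12 bp
  [85,95): 10 bp
  [95,105): 10 bp
  [105,122): 17 bp
  [122,132): 10 bp
  [132,149): 17 bp
  [149,155): 6 bp
  [155,168): 13 bp
  [168,187): 19 bp
  [187,203): 16 bp
  [203,211): 8 bp
  [211,221): 10 bp
  [221,235): 14 bp
  [235,253): 18 bp
  [253,260): 7 bp
  [260,272): 12 bp
  [272,284): 12 bp

[6,7,8,8,10,10,10,10,12,12,12,13,13,14,16,17,17,18,19,23,29]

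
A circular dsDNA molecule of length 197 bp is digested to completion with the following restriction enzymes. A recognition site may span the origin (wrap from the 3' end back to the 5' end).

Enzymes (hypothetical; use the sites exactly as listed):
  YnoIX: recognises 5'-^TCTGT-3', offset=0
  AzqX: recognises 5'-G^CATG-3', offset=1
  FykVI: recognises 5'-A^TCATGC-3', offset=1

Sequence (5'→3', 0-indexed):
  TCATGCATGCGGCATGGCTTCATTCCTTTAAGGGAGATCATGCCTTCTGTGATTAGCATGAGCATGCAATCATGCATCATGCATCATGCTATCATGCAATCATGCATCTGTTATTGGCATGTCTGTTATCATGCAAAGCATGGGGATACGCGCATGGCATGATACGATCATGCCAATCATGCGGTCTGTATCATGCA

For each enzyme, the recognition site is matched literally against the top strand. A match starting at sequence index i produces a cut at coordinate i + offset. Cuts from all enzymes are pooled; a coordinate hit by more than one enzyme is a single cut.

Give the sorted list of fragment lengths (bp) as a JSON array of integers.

[4,5,5,6,6,7,7,7,7,7,7,7,8,8,8,8,9,10,10,11,11,14,25]

Site scan:
  YnoIX (TCTGT, off=0): starts [45, 106, 121, 184] → cuts [45, 106, 121, 184]
  AzqX (GCATG, off=1): starts [4, 11, 55, 61, 116, 137, 151, 156] → cuts [5, 12, 56, 62, 117, 138, 152, 157]
  FykVI (ATCATGC, off=1): starts [36, 68, 75, 82, 90, 98, 127, 166, 175, 189, 196] → cuts [0, 37, 69, 76, 83, 91, 99, 128, 167, 176, 190]

Pooled cuts: [0, 5, 12, 37, 45, 56, 62, 69, 76, 83, 91, 99, 106, 117, 121, 128, 138, 152, 157, 167, 176, 184, 190]

Fragment lengths:
  0→5: 5 bp
  5→12: 7 bp
  12→37: 25 bp
  37→45: 8 bp
  45→56: 11 bp
  56→62: 6 bp
  62→69: 7 bp
  69→76: 7 bp
  76→83: 7 bp
  83→91: 8 bp
  91→99: 8 bp
  99→106: 7 bp
  106→117: 11 bp
  117→121: 4 bp
  121→128: 7 bp
  128→138: 10 bp
  138→152: 14 bp
  152→157: 5 bp
  157→167: 10 bp
  167→176: 9 bp
  176→184: 8 bp
  184→190: 6 bp
  190→0 (wrap): 197-190+0 = 7 bp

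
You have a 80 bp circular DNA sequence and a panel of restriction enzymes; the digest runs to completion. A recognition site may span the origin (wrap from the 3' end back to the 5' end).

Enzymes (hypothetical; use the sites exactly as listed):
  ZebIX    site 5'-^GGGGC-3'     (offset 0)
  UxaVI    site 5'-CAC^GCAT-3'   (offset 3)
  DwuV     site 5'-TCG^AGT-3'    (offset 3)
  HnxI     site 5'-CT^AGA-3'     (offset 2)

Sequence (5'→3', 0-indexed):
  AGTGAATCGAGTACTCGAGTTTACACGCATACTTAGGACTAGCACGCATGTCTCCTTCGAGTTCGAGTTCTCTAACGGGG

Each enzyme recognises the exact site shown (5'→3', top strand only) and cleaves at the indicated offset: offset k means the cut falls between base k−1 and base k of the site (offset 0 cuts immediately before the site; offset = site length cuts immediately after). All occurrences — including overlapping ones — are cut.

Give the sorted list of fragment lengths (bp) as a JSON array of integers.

[6,8,9,14,19,24]

Scan for sites:
  ZebIX (GGGGC, off=0): no sites
  UxaVI CACGCAT/3: at [23, 42] ⇒ [26, 45]
  DwuV TCGAGT/3: at [6, 14, 56, 62] ⇒ [9, 17, 59, 65]
  HnxI (CTAGA, off=2): no sites

All cut coordinates (distinct, sorted): [9, 17, 26, 45, 59, 65]

Fragments:
  9→17: 8 bp
  17→26: 9 bp
  26→45: 19 bp
  45→59: 14 bp
  59→65: 6 bp
  65→9 (wrap): 80-65+9 = 24 bp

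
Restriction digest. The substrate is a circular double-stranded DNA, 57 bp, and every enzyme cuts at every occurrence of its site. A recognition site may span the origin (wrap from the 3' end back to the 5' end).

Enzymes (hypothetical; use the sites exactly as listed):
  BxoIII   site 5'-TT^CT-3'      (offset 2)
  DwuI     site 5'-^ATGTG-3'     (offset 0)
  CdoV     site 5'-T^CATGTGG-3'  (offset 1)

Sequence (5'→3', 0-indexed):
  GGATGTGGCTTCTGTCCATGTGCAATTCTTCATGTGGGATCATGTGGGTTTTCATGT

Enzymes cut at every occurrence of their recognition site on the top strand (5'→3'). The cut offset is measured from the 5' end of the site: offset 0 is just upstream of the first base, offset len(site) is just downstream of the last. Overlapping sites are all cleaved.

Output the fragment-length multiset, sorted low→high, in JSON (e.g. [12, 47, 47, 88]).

[1,1,1,3,6,6,9,9,10,11]

Per-enzyme occurrences:
  BxoIII TTCT/2: at [9, 25] ⇒ [11, 27]
  DwuI ATGTG/0: at [2, 17, 31, 41, 53] ⇒ [2, 17, 31, 41, 53]
  CdoV TCATGTGG/1: at [29, 39, 51] ⇒ [30, 40, 52]

Pooled cuts: [2, 11, 17, 27, 30, 31, 40, 41, 52, 53]

Fragment lengths:
  2→11: 9 bp
  11→17: 6 bp
  17→27: 10 bp
  27→30: 3 bp
  30→31: 1 bp
  31→40: 9 bp
  40→41: 1 bp
  41→52: 11 bp
  52→53: 1 bp
  53→2 (wrap): 57-53+2 = 6 bp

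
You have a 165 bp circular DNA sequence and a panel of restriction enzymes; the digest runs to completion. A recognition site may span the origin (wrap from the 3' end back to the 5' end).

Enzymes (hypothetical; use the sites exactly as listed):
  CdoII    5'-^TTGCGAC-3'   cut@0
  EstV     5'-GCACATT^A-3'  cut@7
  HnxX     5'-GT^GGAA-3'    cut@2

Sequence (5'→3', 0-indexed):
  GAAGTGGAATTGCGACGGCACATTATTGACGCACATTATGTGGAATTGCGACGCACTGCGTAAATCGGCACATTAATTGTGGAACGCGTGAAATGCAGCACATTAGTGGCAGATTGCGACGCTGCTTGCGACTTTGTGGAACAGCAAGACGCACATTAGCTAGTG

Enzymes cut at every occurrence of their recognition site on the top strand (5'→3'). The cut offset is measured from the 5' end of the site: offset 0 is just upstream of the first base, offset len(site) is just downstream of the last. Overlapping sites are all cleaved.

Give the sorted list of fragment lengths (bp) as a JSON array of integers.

Scan for sites:
  CdoII TTGCGAC/0: at [9, 45, 113, 125] ⇒ [9, 45, 113, 125]
  EstV GCACATTA/7: at [17, 30, 67, 97, 150] ⇒ [24, 37, 74, 104, 157]
  HnxX GTGGAA/2: at [3, 39, 78, 135, 162] ⇒ [5, 41, 80, 137, 164]

All cut coordinates (distinct, sorted): [5, 9, 24, 37, 41, 45, 74, 80, 104, 113, 125, 137, 157, 164]

Fragments:
  5→9: 4 bp
  9→24: 15 bp
  24→37: 13 bp
  37→41: 4 bp
  41→45: 4 bp
  45→74: 29 bp
  74→80: 6 bp
  80→104: 24 bp
  104→113: 9 bp
  113→125: 12 bp
  125→137: 12 bp
  137→157: 20 bp
  157→164: 7 bp
  164→5 (wrap): 165-164+5 = 6 bp

[4,4,4,6,6,7,9,12,12,13,15,20,24,29]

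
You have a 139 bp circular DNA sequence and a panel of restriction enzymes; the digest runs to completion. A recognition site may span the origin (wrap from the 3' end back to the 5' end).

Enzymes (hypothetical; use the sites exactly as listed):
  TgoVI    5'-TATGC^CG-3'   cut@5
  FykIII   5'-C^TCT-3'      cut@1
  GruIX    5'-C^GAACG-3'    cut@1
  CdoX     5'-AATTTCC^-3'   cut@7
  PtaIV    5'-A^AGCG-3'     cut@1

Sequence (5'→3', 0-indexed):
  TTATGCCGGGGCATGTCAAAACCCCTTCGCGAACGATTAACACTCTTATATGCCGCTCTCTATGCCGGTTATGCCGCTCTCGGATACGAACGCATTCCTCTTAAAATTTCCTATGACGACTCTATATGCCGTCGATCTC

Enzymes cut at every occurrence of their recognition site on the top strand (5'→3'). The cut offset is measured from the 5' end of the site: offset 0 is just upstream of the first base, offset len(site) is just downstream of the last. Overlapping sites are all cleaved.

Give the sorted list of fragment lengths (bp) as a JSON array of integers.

Scan for sites:
  TgoVI (TATGCCG, off=5): starts [1, 48, 60, 69, 124] → cuts [6, 53, 65, 74, 129]
  FykIII (CTCT, off=1): starts [42, 55, 57, 76, 97, 119, 136] → cuts [43, 56, 58, 77, 98, 120, 137]
  GruIX (CGAACG, off=1): starts [29, 86] → cuts [30, 87]
  CdoX (AATTTCC, off=7): starts [104] → cuts [111]
  PtaIV (AAGCG, off=1): no sites

Pooled cuts: [6, 30, 43, 53, 56, 58, 65, 74, 77, 87, 98, 111, 120, 129, 137]

Fragments:
  6→30: 24 bp
  30→43: 13 bp
  43→53: 10 bp
  53→56: 3 bp
  56→58: 2 bp
  58→65: 7 bp
  65→74: 9 bp
  74→77: 3 bp
  77→87: 10 bp
  87→98: 11 bp
  98→111: 13 bp
  111→120: 9 bp
  120→129: 9 bp
  129→137: 8 bp
  137→6 (wrap): 139-137+6 = 8 bp

[2,3,3,7,8,8,9,9,9,10,10,11,13,13,24]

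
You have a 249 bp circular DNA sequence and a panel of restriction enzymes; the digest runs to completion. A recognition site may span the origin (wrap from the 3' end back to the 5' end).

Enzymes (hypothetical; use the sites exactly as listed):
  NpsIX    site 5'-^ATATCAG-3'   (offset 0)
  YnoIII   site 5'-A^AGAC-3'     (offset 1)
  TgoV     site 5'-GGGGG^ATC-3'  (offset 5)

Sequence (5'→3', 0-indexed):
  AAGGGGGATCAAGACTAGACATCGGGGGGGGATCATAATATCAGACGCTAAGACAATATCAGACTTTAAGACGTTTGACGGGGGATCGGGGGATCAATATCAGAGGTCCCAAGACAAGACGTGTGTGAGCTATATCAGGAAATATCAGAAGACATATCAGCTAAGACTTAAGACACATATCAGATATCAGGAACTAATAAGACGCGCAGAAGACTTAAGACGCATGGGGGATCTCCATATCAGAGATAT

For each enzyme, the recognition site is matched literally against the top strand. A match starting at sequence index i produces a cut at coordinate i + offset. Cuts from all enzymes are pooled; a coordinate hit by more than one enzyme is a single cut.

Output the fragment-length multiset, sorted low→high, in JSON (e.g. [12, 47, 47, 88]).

Site scan:
  NpsIX ATATCAG/0: at [37, 55, 96, 131, 141, 153, 176, 183, 236] ⇒ [37, 55, 96, 131, 141, 153, 176, 183, 236]
  YnoIII AAGAC/1: at [10, 49, 67, 110, 115, 148, 162, 169, 198, 209, 216] ⇒ [11, 50, 68, 111, 116, 149, 163, 170, 199, 210, 217]
  TgoV GGGGGATC/5: at [2, 26, 79, 87, 225] ⇒ [7, 31, 84, 92, 230]

All cut coordinates (distinct, sorted): [7, 11, 31, 37, 50, 55, 68, 84, 92, 96, 111, 116, 131, 141, 149, 153, 163, 170, 176, 183, 199, 210, 217, 230, 236]

Fragments:
  7→11: 4 bp
  11→31: 20 bp
  31→37: 6 bp
  37→50: 13 bp
  50→55: 5 bp
  55→68: 13 bp
  68→84: 16 bp
  84→92: 8 bp
  92→96: 4 bp
  96→111: 15 bp
  111→116: 5 bp
  116→131: 15 bp
  131→141: 10 bp
  141→149: 8 bp
  149→153: 4 bp
  153→163: 10 bp
  163→170: 7 bp
  170→176: 6 bp
  176→183: 7 bp
  183→199: 16 bp
  199→210: 11 bp
  210→217: 7 bp
  217→230: 13 bp
  230→236: 6 bp
  236→7 (wrap): 249-236+7 = 20 bp

[4,4,4,5,5,6,6,6,7,7,7,8,8,10,10,11,13,13,13,15,15,16,16,20,20]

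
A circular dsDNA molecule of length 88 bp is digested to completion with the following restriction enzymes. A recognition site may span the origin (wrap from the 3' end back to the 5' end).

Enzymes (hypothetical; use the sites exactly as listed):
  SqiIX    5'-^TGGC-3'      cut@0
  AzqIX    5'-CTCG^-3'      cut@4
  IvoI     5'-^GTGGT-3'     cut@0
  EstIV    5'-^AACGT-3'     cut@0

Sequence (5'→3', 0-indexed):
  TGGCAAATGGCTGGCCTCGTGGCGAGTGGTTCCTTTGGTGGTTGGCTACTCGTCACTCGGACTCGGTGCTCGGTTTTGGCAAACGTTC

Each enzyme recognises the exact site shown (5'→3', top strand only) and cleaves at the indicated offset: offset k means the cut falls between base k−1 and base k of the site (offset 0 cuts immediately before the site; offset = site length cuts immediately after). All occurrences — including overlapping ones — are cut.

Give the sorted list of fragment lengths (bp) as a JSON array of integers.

[4,4,5,5,6,6,7,7,7,7,8,10,12]

Per-enzyme occurrences:
  SqiIX TGGC/0: at [0, 7, 11, 19, 42, 76] ⇒ [0, 7, 11, 19, 42, 76]
  AzqIX CTCG/4: at [15, 48, 55, 61, 68] ⇒ [19, 52, 59, 65, 72]
  IvoI GTGGT/0: at [25, 37] ⇒ [25, 37]
  EstIV AACGT/0: at [81] ⇒ [81]

All cut coordinates (distinct, sorted): [0, 7, 11, 19, 25, 37, 42, 52, 59, 65, 72, 76, 81]

Fragment lengths:
  0→7: 7 bp
  7→11: 4 bp
  11→19: 8 bp
  19→25: 6 bp
  25→37: 12 bp
  37→42: 5 bp
  42→52: 10 bp
  52→59: 7 bp
  59→65: 6 bp
  65→72: 7 bp
  72→76: 4 bp
  76→81: 5 bp
  81→0 (wrap): 88-81+0 = 7 bp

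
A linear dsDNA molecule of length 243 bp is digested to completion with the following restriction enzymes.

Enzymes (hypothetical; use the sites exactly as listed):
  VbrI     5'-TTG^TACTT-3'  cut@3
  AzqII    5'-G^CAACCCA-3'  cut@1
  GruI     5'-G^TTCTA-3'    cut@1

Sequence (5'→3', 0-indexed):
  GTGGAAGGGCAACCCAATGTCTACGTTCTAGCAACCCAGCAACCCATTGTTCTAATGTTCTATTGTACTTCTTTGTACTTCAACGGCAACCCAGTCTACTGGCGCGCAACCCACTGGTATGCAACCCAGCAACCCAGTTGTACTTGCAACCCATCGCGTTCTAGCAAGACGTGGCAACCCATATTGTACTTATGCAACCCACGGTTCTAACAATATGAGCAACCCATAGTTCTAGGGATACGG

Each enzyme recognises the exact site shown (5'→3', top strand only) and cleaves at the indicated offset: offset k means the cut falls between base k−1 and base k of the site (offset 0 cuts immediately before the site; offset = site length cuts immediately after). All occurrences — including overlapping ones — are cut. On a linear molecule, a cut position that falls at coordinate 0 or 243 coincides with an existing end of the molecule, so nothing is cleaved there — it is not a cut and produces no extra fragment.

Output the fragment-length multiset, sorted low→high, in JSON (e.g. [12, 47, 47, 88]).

Per-enzyme occurrences:
  VbrI (TTGTACTT, off=3): starts [62, 72, 137, 183] → cuts [65, 75, 140, 186]
  AzqII (GCAACCCA, off=1): starts [8, 30, 38, 85, 105, 120, 128, 145, 173, 193, 218] → cuts [9, 31, 39, 86, 106, 121, 129, 146, 174, 194, 219]
  GruI (GTTCTA, off=1): starts [24, 48, 56, 157, 203, 228] → cuts [25, 49, 57, 158, 204, 229]

All cut coordinates (distinct, sorted): [9, 25, 31, 39, 49, 57, 65, 75, 86, 106, 121, 129, 140, 146, 158, 174, 186, 194, 204, 219, 229]

Fragments:
  [0,9): 9 bp
  [9,25): 16 bp
  [25,31): 6 bp
  [31,39): 8 bp
  [39,49): 10 bp
  [49,57): 8 bp
  [57,65): 8 bp
  [65,75): 10 bp
  [75,86): 11 bp
  [86,106): 20 bp
  [106,121): 15 bp
  [121,129): 8 bp
  [129,140): 11 bp
  [140,146): 6 bp
  [146,158): 12 bp
  [158,174): 16 bp
  [174,186): 12 bp
  [186,194): 8 bp
  [194,204): 10 bp
  [204,219): 15 bp
  [219,229): 10 bp
  [229,243): 14 bp

[6,6,8,8,8,8,8,9,10,10,10,10,11,11,12,12,14,15,15,16,16,20]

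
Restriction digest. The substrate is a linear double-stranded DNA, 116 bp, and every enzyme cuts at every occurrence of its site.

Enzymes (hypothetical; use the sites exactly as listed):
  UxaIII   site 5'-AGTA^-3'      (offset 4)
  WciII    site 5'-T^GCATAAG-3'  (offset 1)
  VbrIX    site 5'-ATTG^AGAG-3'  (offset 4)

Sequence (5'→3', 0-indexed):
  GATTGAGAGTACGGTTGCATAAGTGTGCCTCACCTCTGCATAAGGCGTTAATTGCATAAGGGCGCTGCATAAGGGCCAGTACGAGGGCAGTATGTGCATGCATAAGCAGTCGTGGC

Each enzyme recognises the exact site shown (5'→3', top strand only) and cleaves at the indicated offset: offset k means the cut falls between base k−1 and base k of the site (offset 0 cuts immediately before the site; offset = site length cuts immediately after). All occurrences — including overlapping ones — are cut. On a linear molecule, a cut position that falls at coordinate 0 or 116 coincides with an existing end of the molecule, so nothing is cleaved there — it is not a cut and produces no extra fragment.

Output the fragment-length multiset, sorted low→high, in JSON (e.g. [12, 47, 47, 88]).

Scan for sites:
  UxaIII AGTA/4: at [7, 77, 88] ⇒ [11, 81, 92]
  WciII TGCATAAG/1: at [15, 36, 52, 65, 98] ⇒ [16, 37, 53, 66, 99]
  VbrIX ATTGAGAG/4: at [1] ⇒ [5]

All cut coordinates (distinct, sorted): [5, 11, 16, 37, 53, 66, 81, 92, 99]

Fragment lengths:
  [0,5): 5 bp
  [5,11): 6 bp
  [11,16): 5 bp
  [16,37): 21 bp
  [37,53): 16 bp
  [53,66): 13 bp
  [66,81): 15 bp
  [81,92): 11 bp
  [92,99): 7 bp
  [99,116): 17 bp

[5,5,6,7,11,13,15,16,17,21]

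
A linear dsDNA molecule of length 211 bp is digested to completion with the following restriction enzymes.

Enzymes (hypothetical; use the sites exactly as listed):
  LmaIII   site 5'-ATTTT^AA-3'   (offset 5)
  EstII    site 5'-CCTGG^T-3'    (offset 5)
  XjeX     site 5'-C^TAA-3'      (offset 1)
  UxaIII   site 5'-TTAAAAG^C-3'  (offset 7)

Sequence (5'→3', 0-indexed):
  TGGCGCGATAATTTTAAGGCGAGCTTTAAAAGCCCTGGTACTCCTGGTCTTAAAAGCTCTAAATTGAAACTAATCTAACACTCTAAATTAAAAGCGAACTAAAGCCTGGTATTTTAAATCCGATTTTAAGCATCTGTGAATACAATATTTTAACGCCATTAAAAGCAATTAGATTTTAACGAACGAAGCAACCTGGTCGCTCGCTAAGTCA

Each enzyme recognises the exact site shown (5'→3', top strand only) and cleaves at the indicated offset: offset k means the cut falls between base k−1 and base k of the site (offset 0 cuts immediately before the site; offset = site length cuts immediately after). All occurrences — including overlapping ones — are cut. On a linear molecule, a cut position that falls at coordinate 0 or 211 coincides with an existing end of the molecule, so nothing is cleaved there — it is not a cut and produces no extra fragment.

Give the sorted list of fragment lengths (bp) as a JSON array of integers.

[3,5,5,6,6,7,8,8,9,9,10,11,11,12,12,14,15,17,19,24]

Site scan:
  LmaIII (ATTTTAA, off=5): starts [10, 110, 122, 146, 172] → cuts [15, 115, 127, 151, 177]
  EstII (CCTGGT, off=5): starts [33, 42, 104, 191] → cuts [38, 47, 109, 196]
  XjeX (CTAA, off=1): starts [58, 69, 74, 82, 98, 203] → cuts [59, 70, 75, 83, 99, 204]
  UxaIII (TTAAAAGC, off=7): starts [25, 49, 87, 158] → cuts [32, 56, 94, 165]

All cut coordinates (distinct, sorted): [15, 32, 38, 47, 56, 59, 70, 75, 83, 94, 99, 109, 115, 127, 151, 165, 177, 196, 204]

Fragments:
  [0,15): 15 bp
  [15,32): 17 bp
  [32,38): 6 bp
  [38,47): 9 bp
  [47,56): 9 bp
  [56,59): 3 bp
  [59,70): 11 bp
  [70,75): 5 bp
  [75,83): 8 bp
  [83,94): 11 bp
  [94,99): 5 bp
  [99,109): 10 bp
  [109,115): 6 bp
  [115,127): 12 bp
  [127,151): 24 bp
  [151,165): 14 bp
  [165,177): 12 bp
  [177,196): 19 bp
  [196,204): 8 bp
  [204,211): 7 bp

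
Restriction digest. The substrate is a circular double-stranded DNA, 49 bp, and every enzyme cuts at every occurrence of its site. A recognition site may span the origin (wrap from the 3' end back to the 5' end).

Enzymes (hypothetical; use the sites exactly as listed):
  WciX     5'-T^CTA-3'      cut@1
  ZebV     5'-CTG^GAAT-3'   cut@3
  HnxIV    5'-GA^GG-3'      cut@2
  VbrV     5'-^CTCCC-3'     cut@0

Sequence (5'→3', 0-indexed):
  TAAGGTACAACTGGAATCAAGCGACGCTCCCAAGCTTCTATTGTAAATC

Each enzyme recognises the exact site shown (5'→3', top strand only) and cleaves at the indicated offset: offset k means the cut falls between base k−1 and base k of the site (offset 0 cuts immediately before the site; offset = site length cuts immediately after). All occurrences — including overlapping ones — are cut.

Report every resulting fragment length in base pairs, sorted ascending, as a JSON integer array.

[11,11,13,14]

Site scan:
  WciX (TCTA, off=1): starts [36, 47] → cuts [37, 48]
  ZebV (CTGGAAT, off=3): starts [10] → cuts [13]
  HnxIV (GAGG, off=2): no sites
  VbrV (CTCCC, off=0): starts [26] → cuts [26]

All cut coordinates (distinct, sorted): [13, 26, 37, 48]

Fragments:
  13→26: 13 bp
  26→37: 11 bp
  37→48: 11 bp
  48→13 (wrap): 49-48+13 = 14 bp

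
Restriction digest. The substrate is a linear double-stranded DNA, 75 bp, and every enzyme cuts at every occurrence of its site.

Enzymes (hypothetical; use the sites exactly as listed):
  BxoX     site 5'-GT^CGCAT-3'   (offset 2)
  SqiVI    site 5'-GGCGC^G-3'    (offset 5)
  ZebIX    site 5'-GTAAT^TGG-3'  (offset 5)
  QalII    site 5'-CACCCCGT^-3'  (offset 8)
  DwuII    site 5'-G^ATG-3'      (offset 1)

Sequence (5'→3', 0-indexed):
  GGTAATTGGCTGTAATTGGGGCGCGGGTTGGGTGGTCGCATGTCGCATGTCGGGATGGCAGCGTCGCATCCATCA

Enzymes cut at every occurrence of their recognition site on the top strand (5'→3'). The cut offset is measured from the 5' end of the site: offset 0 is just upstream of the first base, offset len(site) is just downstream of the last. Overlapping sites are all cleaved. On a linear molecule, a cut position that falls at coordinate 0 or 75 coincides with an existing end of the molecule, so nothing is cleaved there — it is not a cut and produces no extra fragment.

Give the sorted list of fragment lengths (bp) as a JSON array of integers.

Site scan:
  BxoX (GTCGCAT, off=2): starts [34, 41, 62] → cuts [36, 43, 64]
  SqiVI (GGCGCG, off=5): starts [19] → cuts [24]
  ZebIX (GTAATTGG, off=5): starts [1, 11] → cuts [6, 16]
  QalII (CACCCCGT, off=8): no sites
  DwuII (GATG, off=1): starts [53] → cuts [54]

All cut coordinates (distinct, sorted): [6, 16, 24, 36, 43, 54, 64]

Fragment lengths:
  [0,6): 6 bp
  [6,16): 10 bp
  [16,24): 8 bp
  [24,36): 12 bp
  [36,43): 7 bp
  [43,54): 11 bp
  [54,64): 10 bp
  [64,75): 11 bp

[6,7,8,10,10,11,11,12]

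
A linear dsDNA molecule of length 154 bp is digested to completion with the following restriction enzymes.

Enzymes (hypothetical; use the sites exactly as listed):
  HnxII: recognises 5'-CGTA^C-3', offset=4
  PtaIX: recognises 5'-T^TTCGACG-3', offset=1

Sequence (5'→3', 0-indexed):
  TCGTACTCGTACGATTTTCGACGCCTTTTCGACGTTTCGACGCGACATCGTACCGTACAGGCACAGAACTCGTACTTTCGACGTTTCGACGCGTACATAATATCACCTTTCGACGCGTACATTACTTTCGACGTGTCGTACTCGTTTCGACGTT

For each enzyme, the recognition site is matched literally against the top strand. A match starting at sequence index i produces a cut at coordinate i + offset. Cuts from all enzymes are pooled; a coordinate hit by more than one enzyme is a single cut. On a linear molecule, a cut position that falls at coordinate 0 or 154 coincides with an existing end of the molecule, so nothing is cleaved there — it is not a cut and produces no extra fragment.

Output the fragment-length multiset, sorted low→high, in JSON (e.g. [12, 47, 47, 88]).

Scan for sites:
  HnxII (CGTAC, off=4): starts [1, 7, 48, 53, 70, 91, 115, 136] → cuts [5, 11, 52, 57, 74, 95, 119, 140]
  PtaIX (TTTCGACG, off=1): starts [15, 26, 34, 75, 83, 107, 125, 144] → cuts [16, 27, 35, 76, 84, 108, 126, 145]

All cut coordinates (distinct, sorted): [5, 11, 16, 27, 35, 52, 57, 74, 76, 84, 95, 108, 119, 126, 140, 145]

Fragment lengths:
  [0,5): 5 bp
  [5,11): 6 bp
  [11,16): 5 bp
  [16,27): 11 bp
  [27,35): 8 bp
  [35,52): 17 bp
  [52,57): 5 bp
  [57,74): 17 bp
  [74,76): 2 bp
  [76,84): 8 bp
  [84,95): 11 bp
  [95,108): 13 bp
  [108,119): 11 bp
  [119,126): 7 bp
  [126,140): 14 bp
  [140,145): 5 bp
  [145,154): 9 bp

[2,5,5,5,5,6,7,8,8,9,11,11,11,13,14,17,17]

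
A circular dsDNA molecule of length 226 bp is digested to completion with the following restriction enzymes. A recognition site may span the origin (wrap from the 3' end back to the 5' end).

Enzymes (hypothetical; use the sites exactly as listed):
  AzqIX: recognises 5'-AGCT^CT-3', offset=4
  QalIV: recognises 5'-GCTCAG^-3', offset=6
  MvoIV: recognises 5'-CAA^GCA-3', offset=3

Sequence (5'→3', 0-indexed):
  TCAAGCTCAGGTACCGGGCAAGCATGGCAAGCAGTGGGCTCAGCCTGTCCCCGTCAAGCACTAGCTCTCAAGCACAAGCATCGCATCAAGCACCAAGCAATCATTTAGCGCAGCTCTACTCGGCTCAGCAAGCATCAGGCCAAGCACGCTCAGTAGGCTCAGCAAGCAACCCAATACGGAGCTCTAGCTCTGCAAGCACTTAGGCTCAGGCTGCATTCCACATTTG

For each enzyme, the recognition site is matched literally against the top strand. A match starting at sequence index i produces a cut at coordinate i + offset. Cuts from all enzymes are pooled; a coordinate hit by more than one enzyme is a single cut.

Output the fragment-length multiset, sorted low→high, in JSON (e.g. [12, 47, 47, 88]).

Per-enzyme occurrences:
  AzqIX (AGCTCT, off=4): starts [62, 111, 179, 185] → cuts [66, 115, 183, 189]
  QalIV (GCTCAG, off=6): starts [4, 37, 122, 147, 156, 203] → cuts [10, 43, 128, 153, 162, 209]
  MvoIV (CAAGCA, off=3): starts [18, 27, 54, 68, 74, 86, 93, 128, 140, 162, 192] → cuts [21, 30, 57, 71, 77, 89, 96, 131, 143, 165, 195]

Pooled cuts: [10, 21, 30, 43, 57, 66, 71, 77, 89, 96, 115, 128, 131, 143, 153, 162, 165, 183, 189, 195, 209]

Fragment lengths:
  10→21: 11 bp
  21→30: 9 bp
  30→43: 13 bp
  43→57: 14 bp
  57→66: 9 bp
  66→71: 5 bp
  71→77: 6 bp
  77→89: 12 bp
  89→96: 7 bp
  96→115: 19 bp
  115→128: 13 bp
  128→131: 3 bp
  131→143: 12 bp
  143→153: 10 bp
  153→162: 9 bp
  162→165: 3 bp
  165→183: 18 bp
  183→189: 6 bp
  189→195: 6 bp
  195→209: 14 bp
  209→10 (wrap): 226-209+10 = 27 bp

[3,3,5,6,6,6,7,9,9,9,10,11,12,12,13,13,14,14,18,19,27]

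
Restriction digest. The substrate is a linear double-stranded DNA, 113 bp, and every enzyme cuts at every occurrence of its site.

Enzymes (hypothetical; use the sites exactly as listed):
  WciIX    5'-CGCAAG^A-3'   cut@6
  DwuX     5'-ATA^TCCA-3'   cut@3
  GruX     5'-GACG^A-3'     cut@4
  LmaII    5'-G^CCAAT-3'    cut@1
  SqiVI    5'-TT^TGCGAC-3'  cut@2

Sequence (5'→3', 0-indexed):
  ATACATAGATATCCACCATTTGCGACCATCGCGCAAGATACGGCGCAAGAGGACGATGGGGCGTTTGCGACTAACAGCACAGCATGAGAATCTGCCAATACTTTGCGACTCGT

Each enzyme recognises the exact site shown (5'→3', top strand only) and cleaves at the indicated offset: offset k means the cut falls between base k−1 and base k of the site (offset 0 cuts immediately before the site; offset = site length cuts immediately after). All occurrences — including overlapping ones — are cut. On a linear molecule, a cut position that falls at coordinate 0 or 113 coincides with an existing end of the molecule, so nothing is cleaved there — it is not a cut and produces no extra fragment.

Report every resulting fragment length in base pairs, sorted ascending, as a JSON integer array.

[6,9,9,10,10,11,12,17,29]

Scan for sites:
  WciIX (CGCAAGA, off=6): starts [31, 43] → cuts [37, 49]
  DwuX (ATATCCA, off=3): starts [8] → cuts [11]
  GruX (GACGA, off=4): starts [51] → cuts [55]
  LmaII (GCCAAT, off=1): starts [93] → cuts [94]
  SqiVI (TTTGCGAC, off=2): starts [18, 63, 101] → cuts [20, 65, 103]

Pooled cuts: [11, 20, 37, 49, 55, 65, 94, 103]

Fragment lengths:
  [0,11): 11 bp
  [11,20): 9 bp
  [20,37): 17 bp
  [37,49): 12 bp
  [49,55): 6 bp
  [55,65): 10 bp
  [65,94): 29 bp
  [94,103): 9 bp
  [103,113): 10 bp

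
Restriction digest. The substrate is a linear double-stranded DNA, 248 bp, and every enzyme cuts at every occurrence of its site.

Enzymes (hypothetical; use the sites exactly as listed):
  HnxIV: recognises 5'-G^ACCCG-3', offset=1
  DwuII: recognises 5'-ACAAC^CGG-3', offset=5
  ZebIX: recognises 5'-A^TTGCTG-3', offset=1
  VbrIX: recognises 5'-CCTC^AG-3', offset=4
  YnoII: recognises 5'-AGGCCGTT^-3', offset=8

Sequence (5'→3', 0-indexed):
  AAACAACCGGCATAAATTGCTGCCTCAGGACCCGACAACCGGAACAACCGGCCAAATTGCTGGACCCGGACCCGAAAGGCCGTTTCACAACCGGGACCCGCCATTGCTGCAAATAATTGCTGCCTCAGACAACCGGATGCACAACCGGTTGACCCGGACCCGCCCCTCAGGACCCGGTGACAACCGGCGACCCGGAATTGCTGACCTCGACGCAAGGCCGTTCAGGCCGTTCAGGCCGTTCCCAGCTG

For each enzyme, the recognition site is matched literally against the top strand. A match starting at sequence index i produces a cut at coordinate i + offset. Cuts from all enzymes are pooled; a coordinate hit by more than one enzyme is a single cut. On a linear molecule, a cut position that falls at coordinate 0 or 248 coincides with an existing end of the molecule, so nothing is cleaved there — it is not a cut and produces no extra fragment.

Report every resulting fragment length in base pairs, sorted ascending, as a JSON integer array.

Per-enzyme occurrences:
  HnxIV GACCCG/1: at [28, 62, 68, 94, 150, 156, 170, 188] ⇒ [29, 63, 69, 95, 151, 157, 171, 189]
  DwuII ACAACCGG/5: at [2, 34, 43, 86, 128, 140, 179] ⇒ [7, 39, 48, 91, 133, 145, 184]
  ZebIX ATTGCTG/1: at [15, 55, 102, 115, 196] ⇒ [16, 56, 103, 116, 197]
  VbrIX CCTCAG/4: at [22, 122, 164] ⇒ [26, 126, 168]
  YnoII AGGCCGTT/8: at [76, 214, 223, 232] ⇒ [84, 222, 231, 240]

Pooled cuts: [7, 16, 26, 29, 39, 48, 56, 63, 69, 84, 91, 95, 103, 116, 126, 133, 145, 151, 157, 168, 171, 184, 189, 197, 222, 231, 240]

Fragment lengths:
  [0,7): 7 bp
  [7,16): 9 bp
  [16,26): 10 bp
  [26,29): 3 bp
  [29,39): 10 bp
  [39,48): 9 bp
  [48,56): 8 bp
  [56,63): 7 bp
  [63,69): 6 bp
  [69,84): 15 bp
  [84,91): 7 bp
  [91,95): 4 bp
  [95,103): 8 bp
  [103,116): 13 bp
  [116,126): 10 bp
  [126,133): 7 bp
  [133,145): 12 bp
  [145,151): 6 bp
  [151,157): 6 bp
  [157,168): 11 bp
  [168,171): 3 bp
  [171,184): 13 bp
  [184,189): 5 bp
  [189,197): 8 bp
  [197,222): 25 bp
  [222,231): 9 bp
  [231,240): 9 bp
  [240,248): 8 bp

[3,3,4,5,6,6,6,7,7,7,7,8,8,8,8,9,9,9,9,10,10,10,11,12,13,13,15,25]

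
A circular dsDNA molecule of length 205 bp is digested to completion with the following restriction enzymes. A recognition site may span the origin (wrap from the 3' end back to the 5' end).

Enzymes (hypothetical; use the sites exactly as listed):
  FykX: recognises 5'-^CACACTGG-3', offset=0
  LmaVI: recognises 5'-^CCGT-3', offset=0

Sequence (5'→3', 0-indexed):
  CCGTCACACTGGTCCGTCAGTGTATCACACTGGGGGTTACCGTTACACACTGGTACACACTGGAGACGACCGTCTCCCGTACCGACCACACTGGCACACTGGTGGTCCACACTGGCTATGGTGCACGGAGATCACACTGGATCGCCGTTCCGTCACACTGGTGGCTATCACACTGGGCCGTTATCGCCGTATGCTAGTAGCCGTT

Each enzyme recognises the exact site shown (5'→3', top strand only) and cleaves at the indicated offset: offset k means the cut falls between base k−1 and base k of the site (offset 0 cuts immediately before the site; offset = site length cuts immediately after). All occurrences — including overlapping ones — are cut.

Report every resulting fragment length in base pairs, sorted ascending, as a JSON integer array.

[4,4,5,5,6,7,8,9,9,9,10,10,12,12,13,14,14,14,15,25]

Per-enzyme occurrences:
  FykX CACACTGG/0: at [4, 25, 45, 55, 86, 94, 107, 132, 153, 168] ⇒ [4, 25, 45, 55, 86, 94, 107, 132, 153, 168]
  LmaVI CCGT/0: at [0, 13, 39, 69, 76, 144, 149, 177, 186, 200] ⇒ [0, 13, 39, 69, 76, 144, 149, 177, 186, 200]

Pooled cuts: [0, 4, 13, 25, 39, 45, 55, 69, 76, 86, 94, 107, 132, 144, 149, 153, 168, 177, 186, 200]

Fragment lengths:
  0→4: 4 bp
  4→13: 9 bp
  13→25: 12 bp
  25→39: 14 bp
  39→45: 6 bp
  45→55: 10 bp
  55→69: 14 bp
  69→76: 7 bp
  76→86: 10 bp
  86→94: 8 bp
  94→107: 13 bp
  107→132: 25 bp
  132→144: 12 bp
  144→149: 5 bp
  149→153: 4 bp
  153→168: 15 bp
  168→177: 9 bp
  177→186: 9 bp
  186→200: 14 bp
  200→0 (wrap): 205-200+0 = 5 bp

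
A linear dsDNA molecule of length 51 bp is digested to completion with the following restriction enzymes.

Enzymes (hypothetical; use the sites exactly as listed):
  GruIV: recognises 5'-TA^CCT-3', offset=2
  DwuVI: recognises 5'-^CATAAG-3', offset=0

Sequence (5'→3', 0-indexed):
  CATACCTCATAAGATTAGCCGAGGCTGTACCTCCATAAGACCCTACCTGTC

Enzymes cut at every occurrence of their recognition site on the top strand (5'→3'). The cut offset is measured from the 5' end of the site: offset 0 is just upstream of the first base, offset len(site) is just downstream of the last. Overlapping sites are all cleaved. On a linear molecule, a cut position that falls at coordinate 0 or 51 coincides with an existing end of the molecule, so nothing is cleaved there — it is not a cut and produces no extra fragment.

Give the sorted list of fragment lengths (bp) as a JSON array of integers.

Scan for sites:
  GruIV (TACCT, off=2): starts [2, 27, 43] → cuts [4, 29, 45]
  DwuVI (CATAAG, off=0): starts [7, 33] → cuts [7, 33]

All cut coordinates (distinct, sorted): [4, 7, 29, 33, 45]

Fragment lengths:
  [0,4): 4 bp
  [4,7): 3 bp
  [7,29): 22 bp
  [29,33): 4 bp
  [33,45): 12 bp
  [45,51): 6 bp

[3,4,4,6,12,22]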